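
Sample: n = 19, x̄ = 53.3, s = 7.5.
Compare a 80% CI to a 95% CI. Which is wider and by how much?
95% CI is wider by 2.65

df = 18
80% CI: t* = 1.330, (51.01, 55.59), width = 2 · t* · s/√n = 4.58
95% CI: t* = 2.101, (49.68, 56.92), width = 2 · t* · s/√n = 7.23

The 95% CI is wider by 7.23 - 4.58 = 2.65.
Higher confidence requires a wider interval.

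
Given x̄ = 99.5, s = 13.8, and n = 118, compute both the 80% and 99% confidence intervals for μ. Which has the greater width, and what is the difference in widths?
99% CI is wider by 3.37

df = 117
80% CI: t* = 1.289, (97.86, 101.14), width = 2 · t* · s/√n = 3.28
99% CI: t* = 2.619, (96.17, 102.83), width = 2 · t* · s/√n = 6.65

The 99% CI is wider by 6.65 - 3.28 = 3.37.
Higher confidence requires a wider interval.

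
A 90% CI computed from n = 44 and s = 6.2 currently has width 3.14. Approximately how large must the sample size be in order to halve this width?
n ≈ 176

CI width ∝ 1/√n
To reduce width by factor 2, need √n to grow by 2 → need 2² = 4 times as many samples.

Current: n = 44, width = 3.14
New: n = 176, width ≈ 1.55

Width reduced by factor of 3.14/1.55 = 2.03.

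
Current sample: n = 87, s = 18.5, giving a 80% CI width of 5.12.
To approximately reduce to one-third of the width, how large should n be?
n ≈ 783

CI width ∝ 1/√n
To reduce width by factor 3, need √n to grow by 3 → need 3² = 9 times as many samples.

Current: n = 87, width = 5.12
New: n = 783, width ≈ 1.70

Width reduced by factor of 5.12/1.70 = 3.01.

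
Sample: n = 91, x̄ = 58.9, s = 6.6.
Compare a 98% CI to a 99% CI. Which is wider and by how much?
99% CI is wider by 0.36

df = 90
98% CI: t* = 2.368, (57.26, 60.54), width = 2 · t* · s/√n = 3.28
99% CI: t* = 2.632, (57.08, 60.72), width = 2 · t* · s/√n = 3.64

The 99% CI is wider by 3.64 - 3.28 = 0.36.
Higher confidence requires a wider interval.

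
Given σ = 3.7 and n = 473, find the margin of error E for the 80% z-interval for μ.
Margin of error = 0.22

Margin of error = z* · σ/√n
= 1.282 · 3.7/√473
= 1.282 · 3.7/21.7486
= 0.22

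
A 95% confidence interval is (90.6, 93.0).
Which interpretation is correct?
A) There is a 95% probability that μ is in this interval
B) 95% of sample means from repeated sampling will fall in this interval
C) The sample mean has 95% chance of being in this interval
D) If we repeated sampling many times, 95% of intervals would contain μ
D

A) Wrong — μ is fixed; the randomness lives in the interval, not in μ.
B) Wrong — coverage applies to intervals containing μ, not to future x̄ values.
C) Wrong — x̄ is observed and sits in the interval by construction.
D) Correct — this is the frequentist long-run coverage interpretation.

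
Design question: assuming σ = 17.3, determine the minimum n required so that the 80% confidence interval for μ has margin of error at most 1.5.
n ≥ 219

For margin E ≤ 1.5:
n ≥ (z* · σ / E)²
n ≥ (1.282 · 17.3 / 1.5)²
n ≥ 218.62

Minimum n = 219 (rounding up)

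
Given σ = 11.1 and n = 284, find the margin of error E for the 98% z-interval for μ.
Margin of error = 1.53

Margin of error = z* · σ/√n
= 2.326 · 11.1/√284
= 2.326 · 11.1/16.8523
= 1.53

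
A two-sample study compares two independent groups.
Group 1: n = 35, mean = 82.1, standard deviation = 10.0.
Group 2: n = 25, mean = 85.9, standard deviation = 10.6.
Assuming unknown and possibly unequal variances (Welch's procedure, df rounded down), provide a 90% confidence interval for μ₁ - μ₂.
(-8.35, 0.75)

Difference: x̄₁ - x̄₂ = -3.80
SE = √(s₁²/n₁ + s₂²/n₂) = √(10.0²/35 + 10.6²/25) = 2.7114
df = 49.96 → 49 (Welch–Satterthwaite, rounded down)
t* = 1.677

CI: -3.80 ± 1.677 · 2.7114 = -3.80 ± 4.55 = (-8.35, 0.75)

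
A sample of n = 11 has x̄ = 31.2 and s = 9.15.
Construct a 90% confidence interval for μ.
(26.20, 36.20)

t-interval (σ unknown):
df = n - 1 = 10
t* = 1.812 for 90% confidence

Margin of error = t* · s/√n = 1.812 · 9.15/√11 = 5.00

CI: (26.20, 36.20)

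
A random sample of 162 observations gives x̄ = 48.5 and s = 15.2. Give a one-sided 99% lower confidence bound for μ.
μ ≥ 45.69

Lower bound (one-sided):
t* = 2.350 (one-sided for 99%)
Lower bound = x̄ - t* · s/√n = 48.5 - 2.350 · 15.2/√162 = 45.69

We are 99% confident that μ ≥ 45.69.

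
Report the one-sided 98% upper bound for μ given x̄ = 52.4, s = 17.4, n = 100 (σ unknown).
μ ≤ 56.02

Upper bound (one-sided):
t* = 2.081 (one-sided for 98%)
Upper bound = x̄ + t* · s/√n = 52.4 + 2.081 · 17.4/√100 = 56.02

We are 98% confident that μ ≤ 56.02.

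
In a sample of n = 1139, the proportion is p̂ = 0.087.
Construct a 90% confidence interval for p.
(0.073, 0.101)

Proportion CI:
SE = √(p̂(1-p̂)/n) = √(0.087 · 0.913 / 1139) = 0.00835

z* = 1.645
Margin = z* · SE = 1.645 · 0.00835 = 0.0137

CI: 0.087 ± 0.0137 = (0.073, 0.101)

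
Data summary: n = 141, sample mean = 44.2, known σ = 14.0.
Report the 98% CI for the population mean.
(41.46, 46.94)

z-interval (σ known):
z* = 2.326 for 98% confidence

Margin of error = z* · σ/√n = 2.326 · 14.0/√141 = 2.74

CI: (44.2 - 2.74, 44.2 + 2.74) = (41.46, 46.94)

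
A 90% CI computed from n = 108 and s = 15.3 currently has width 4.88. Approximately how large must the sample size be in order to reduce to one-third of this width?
n ≈ 972

CI width ∝ 1/√n
To reduce width by factor 3, need √n to grow by 3 → need 3² = 9 times as many samples.

Current: n = 108, width = 4.88
New: n = 972, width ≈ 1.62

Width reduced by factor of 4.88/1.62 = 3.01.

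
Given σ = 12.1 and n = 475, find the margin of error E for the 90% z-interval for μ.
Margin of error = 0.91

Margin of error = z* · σ/√n
= 1.645 · 12.1/√475
= 1.645 · 12.1/21.7945
= 0.91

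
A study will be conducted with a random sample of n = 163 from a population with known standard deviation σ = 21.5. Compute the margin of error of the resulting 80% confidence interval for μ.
Margin of error = 2.16

Margin of error = z* · σ/√n
= 1.282 · 21.5/√163
= 1.282 · 21.5/12.7671
= 2.16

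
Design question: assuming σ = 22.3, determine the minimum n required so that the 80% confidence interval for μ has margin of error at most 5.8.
n ≥ 25

For margin E ≤ 5.8:
n ≥ (z* · σ / E)²
n ≥ (1.282 · 22.3 / 5.8)²
n ≥ 24.30

Minimum n = 25 (rounding up)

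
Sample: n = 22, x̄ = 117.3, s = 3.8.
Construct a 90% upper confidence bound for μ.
μ ≤ 118.37

Upper bound (one-sided):
t* = 1.323 (one-sided for 90%)
Upper bound = x̄ + t* · s/√n = 117.3 + 1.323 · 3.8/√22 = 118.37

We are 90% confident that μ ≤ 118.37.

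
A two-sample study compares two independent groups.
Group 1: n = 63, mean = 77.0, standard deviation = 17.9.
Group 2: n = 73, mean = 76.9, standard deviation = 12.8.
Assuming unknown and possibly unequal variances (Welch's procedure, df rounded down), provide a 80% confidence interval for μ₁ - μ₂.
(-3.39, 3.59)

Difference: x̄₁ - x̄₂ = 0.10
SE = √(s₁²/n₁ + s₂²/n₂) = √(17.9²/63 + 12.8²/73) = 2.7074
df = 110.30 → 110 (Welch–Satterthwaite, rounded down)
t* = 1.289

CI: 0.10 ± 1.289 · 2.7074 = 0.10 ± 3.49 = (-3.39, 3.59)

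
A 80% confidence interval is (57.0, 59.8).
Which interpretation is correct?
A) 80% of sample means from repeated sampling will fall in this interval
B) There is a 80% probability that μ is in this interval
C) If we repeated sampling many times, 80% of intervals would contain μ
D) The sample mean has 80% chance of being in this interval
C

A) Wrong — coverage applies to intervals containing μ, not to future x̄ values.
B) Wrong — μ is fixed; the randomness lives in the interval, not in μ.
C) Correct — this is the frequentist long-run coverage interpretation.
D) Wrong — x̄ is observed and sits in the interval by construction.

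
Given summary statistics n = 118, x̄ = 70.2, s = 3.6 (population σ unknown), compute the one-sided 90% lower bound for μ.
μ ≥ 69.77

Lower bound (one-sided):
t* = 1.289 (one-sided for 90%)
Lower bound = x̄ - t* · s/√n = 70.2 - 1.289 · 3.6/√118 = 69.77

We are 90% confident that μ ≥ 69.77.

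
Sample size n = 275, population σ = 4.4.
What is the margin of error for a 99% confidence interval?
Margin of error = 0.68

Margin of error = z* · σ/√n
= 2.576 · 4.4/√275
= 2.576 · 4.4/16.5831
= 0.68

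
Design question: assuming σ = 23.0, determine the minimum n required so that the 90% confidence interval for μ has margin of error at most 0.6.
n ≥ 3977

For margin E ≤ 0.6:
n ≥ (z* · σ / E)²
n ≥ (1.645 · 23.0 / 0.6)²
n ≥ 3976.35

Minimum n = 3977 (rounding up)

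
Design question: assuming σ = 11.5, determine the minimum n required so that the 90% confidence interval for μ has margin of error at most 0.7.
n ≥ 731

For margin E ≤ 0.7:
n ≥ (z* · σ / E)²
n ≥ (1.645 · 11.5 / 0.7)²
n ≥ 730.35

Minimum n = 731 (rounding up)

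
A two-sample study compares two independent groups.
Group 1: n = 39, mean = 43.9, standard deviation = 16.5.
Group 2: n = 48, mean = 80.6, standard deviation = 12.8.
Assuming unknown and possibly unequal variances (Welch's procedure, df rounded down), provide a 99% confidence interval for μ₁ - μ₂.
(-45.24, -28.16)

Difference: x̄₁ - x̄₂ = -36.70
SE = √(s₁²/n₁ + s₂²/n₂) = √(16.5²/39 + 12.8²/48) = 3.2240
df = 70.60 → 70 (Welch–Satterthwaite, rounded down)
t* = 2.648

CI: -36.70 ± 2.648 · 3.2240 = -36.70 ± 8.54 = (-45.24, -28.16)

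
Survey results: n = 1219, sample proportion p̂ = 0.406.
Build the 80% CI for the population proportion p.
(0.388, 0.424)

Proportion CI:
SE = √(p̂(1-p̂)/n) = √(0.406 · 0.594 / 1219) = 0.01407

z* = 1.282
Margin = z* · SE = 1.282 · 0.01407 = 0.0180

CI: 0.406 ± 0.0180 = (0.388, 0.424)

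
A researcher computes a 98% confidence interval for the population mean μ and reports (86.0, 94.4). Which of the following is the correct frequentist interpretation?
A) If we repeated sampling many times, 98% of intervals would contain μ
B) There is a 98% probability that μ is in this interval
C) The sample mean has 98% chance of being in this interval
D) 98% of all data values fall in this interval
A

A) Correct — this is the frequentist long-run coverage interpretation.
B) Wrong — μ is fixed; the randomness lives in the interval, not in μ.
C) Wrong — x̄ is observed and sits in the interval by construction.
D) Wrong — a CI is about the parameter μ, not individual data values.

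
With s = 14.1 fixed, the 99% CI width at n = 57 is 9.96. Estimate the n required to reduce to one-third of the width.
n ≈ 513

CI width ∝ 1/√n
To reduce width by factor 3, need √n to grow by 3 → need 3² = 9 times as many samples.

Current: n = 57, width = 9.96
New: n = 513, width ≈ 3.22

Width reduced by factor of 9.96/3.22 = 3.09.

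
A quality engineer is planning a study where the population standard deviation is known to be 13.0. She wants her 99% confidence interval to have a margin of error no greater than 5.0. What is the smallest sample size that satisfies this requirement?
n ≥ 45

For margin E ≤ 5.0:
n ≥ (z* · σ / E)²
n ≥ (2.576 · 13.0 / 5.0)²
n ≥ 44.86

Minimum n = 45 (rounding up)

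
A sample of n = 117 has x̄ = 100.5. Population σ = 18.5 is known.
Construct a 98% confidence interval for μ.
(96.52, 104.48)

z-interval (σ known):
z* = 2.326 for 98% confidence

Margin of error = z* · σ/√n = 2.326 · 18.5/√117 = 3.98

CI: (100.5 - 3.98, 100.5 + 3.98) = (96.52, 104.48)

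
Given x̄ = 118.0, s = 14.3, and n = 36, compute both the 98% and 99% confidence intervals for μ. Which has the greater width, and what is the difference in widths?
99% CI is wider by 1.36

df = 35
98% CI: t* = 2.438, (112.19, 123.81), width = 2 · t* · s/√n = 11.62
99% CI: t* = 2.724, (111.51, 124.49), width = 2 · t* · s/√n = 12.98

The 99% CI is wider by 12.98 - 11.62 = 1.36.
Higher confidence requires a wider interval.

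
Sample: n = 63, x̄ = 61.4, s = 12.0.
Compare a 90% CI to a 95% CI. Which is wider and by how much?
95% CI is wider by 0.99

df = 62
90% CI: t* = 1.670, (58.88, 63.92), width = 2 · t* · s/√n = 5.05
95% CI: t* = 1.999, (58.38, 64.42), width = 2 · t* · s/√n = 6.04

The 95% CI is wider by 6.04 - 5.05 = 0.99.
Higher confidence requires a wider interval.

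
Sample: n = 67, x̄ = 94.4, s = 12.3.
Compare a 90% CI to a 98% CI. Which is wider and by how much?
98% CI is wider by 2.15

df = 66
90% CI: t* = 1.668, (91.89, 96.91), width = 2 · t* · s/√n = 5.01
98% CI: t* = 2.384, (90.82, 97.98), width = 2 · t* · s/√n = 7.16

The 98% CI is wider by 7.16 - 5.01 = 2.15.
Higher confidence requires a wider interval.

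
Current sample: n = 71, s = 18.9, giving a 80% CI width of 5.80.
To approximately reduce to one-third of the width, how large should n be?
n ≈ 639

CI width ∝ 1/√n
To reduce width by factor 3, need √n to grow by 3 → need 3² = 9 times as many samples.

Current: n = 71, width = 5.80
New: n = 639, width ≈ 1.92

Width reduced by factor of 5.80/1.92 = 3.02.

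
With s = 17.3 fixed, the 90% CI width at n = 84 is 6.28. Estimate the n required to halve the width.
n ≈ 336

CI width ∝ 1/√n
To reduce width by factor 2, need √n to grow by 2 → need 2² = 4 times as many samples.

Current: n = 84, width = 6.28
New: n = 336, width ≈ 3.11

Width reduced by factor of 6.28/3.11 = 2.02.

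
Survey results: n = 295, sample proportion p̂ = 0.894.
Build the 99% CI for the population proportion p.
(0.848, 0.940)

Proportion CI:
SE = √(p̂(1-p̂)/n) = √(0.894 · 0.106 / 295) = 0.01792

z* = 2.576
Margin = z* · SE = 2.576 · 0.01792 = 0.0462

CI: 0.894 ± 0.0462 = (0.848, 0.940)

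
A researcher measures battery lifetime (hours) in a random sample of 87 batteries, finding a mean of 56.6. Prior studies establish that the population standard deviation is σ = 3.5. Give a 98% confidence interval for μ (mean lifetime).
(55.73, 57.47)

z-interval (σ known):
z* = 2.326 for 98% confidence

Margin of error = z* · σ/√n = 2.326 · 3.5/√87 = 0.87

CI: (56.6 - 0.87, 56.6 + 0.87) = (55.73, 57.47)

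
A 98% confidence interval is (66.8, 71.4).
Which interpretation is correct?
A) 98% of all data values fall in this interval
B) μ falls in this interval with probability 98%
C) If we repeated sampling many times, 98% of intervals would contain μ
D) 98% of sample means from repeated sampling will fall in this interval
C

A) Wrong — a CI is about the parameter μ, not individual data values.
B) Wrong — μ is fixed; the randomness lives in the interval, not in μ.
C) Correct — this is the frequentist long-run coverage interpretation.
D) Wrong — coverage applies to intervals containing μ, not to future x̄ values.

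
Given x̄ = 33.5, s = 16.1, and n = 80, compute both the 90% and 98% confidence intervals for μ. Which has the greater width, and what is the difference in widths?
98% CI is wider by 2.56

df = 79
90% CI: t* = 1.664, (30.50, 36.50), width = 2 · t* · s/√n = 5.99
98% CI: t* = 2.374, (29.23, 37.77), width = 2 · t* · s/√n = 8.55

The 98% CI is wider by 8.55 - 5.99 = 2.56.
Higher confidence requires a wider interval.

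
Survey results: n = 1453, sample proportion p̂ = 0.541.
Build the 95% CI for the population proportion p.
(0.515, 0.567)

Proportion CI:
SE = √(p̂(1-p̂)/n) = √(0.541 · 0.459 / 1453) = 0.01307

z* = 1.960
Margin = z* · SE = 1.960 · 0.01307 = 0.0256

CI: 0.541 ± 0.0256 = (0.515, 0.567)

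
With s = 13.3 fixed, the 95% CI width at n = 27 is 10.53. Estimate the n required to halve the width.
n ≈ 108

CI width ∝ 1/√n
To reduce width by factor 2, need √n to grow by 2 → need 2² = 4 times as many samples.

Current: n = 27, width = 10.53
New: n = 108, width ≈ 5.07

Width reduced by factor of 10.53/5.07 = 2.08.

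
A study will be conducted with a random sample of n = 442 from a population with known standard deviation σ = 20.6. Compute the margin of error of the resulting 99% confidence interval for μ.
Margin of error = 2.52

Margin of error = z* · σ/√n
= 2.576 · 20.6/√442
= 2.576 · 20.6/21.0238
= 2.52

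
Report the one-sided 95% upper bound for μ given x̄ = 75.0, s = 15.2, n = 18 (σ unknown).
μ ≤ 81.23

Upper bound (one-sided):
t* = 1.740 (one-sided for 95%)
Upper bound = x̄ + t* · s/√n = 75.0 + 1.740 · 15.2/√18 = 81.23

We are 95% confident that μ ≤ 81.23.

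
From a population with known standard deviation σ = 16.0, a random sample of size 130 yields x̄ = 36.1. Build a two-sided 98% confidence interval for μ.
(32.84, 39.36)

z-interval (σ known):
z* = 2.326 for 98% confidence

Margin of error = z* · σ/√n = 2.326 · 16.0/√130 = 3.26

CI: (36.1 - 3.26, 36.1 + 3.26) = (32.84, 39.36)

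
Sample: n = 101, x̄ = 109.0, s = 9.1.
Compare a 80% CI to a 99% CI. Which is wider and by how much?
99% CI is wider by 2.42

df = 100
80% CI: t* = 1.290, (107.83, 110.17), width = 2 · t* · s/√n = 2.34
99% CI: t* = 2.626, (106.62, 111.38), width = 2 · t* · s/√n = 4.76

The 99% CI is wider by 4.76 - 2.34 = 2.42.
Higher confidence requires a wider interval.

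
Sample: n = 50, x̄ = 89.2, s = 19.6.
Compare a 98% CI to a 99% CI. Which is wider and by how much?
99% CI is wider by 1.53

df = 49
98% CI: t* = 2.405, (82.53, 95.87), width = 2 · t* · s/√n = 13.33
99% CI: t* = 2.680, (81.77, 96.63), width = 2 · t* · s/√n = 14.86

The 99% CI is wider by 14.86 - 13.33 = 1.53.
Higher confidence requires a wider interval.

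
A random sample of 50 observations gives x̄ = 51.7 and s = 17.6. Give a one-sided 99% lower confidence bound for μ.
μ ≥ 45.71

Lower bound (one-sided):
t* = 2.405 (one-sided for 99%)
Lower bound = x̄ - t* · s/√n = 51.7 - 2.405 · 17.6/√50 = 45.71

We are 99% confident that μ ≥ 45.71.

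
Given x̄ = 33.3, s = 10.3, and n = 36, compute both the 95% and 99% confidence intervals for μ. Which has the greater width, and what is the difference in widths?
99% CI is wider by 2.38

df = 35
95% CI: t* = 2.030, (29.82, 36.78), width = 2 · t* · s/√n = 6.97
99% CI: t* = 2.724, (28.62, 37.98), width = 2 · t* · s/√n = 9.35

The 99% CI is wider by 9.35 - 6.97 = 2.38.
Higher confidence requires a wider interval.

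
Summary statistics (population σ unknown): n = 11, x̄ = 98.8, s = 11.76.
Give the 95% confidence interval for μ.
(90.90, 106.70)

t-interval (σ unknown):
df = n - 1 = 10
t* = 2.228 for 95% confidence

Margin of error = t* · s/√n = 2.228 · 11.76/√11 = 7.90

CI: (90.90, 106.70)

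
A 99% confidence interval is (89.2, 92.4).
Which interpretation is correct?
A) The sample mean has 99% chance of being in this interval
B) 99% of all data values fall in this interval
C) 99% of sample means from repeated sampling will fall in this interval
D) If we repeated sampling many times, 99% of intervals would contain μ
D

A) Wrong — x̄ is observed and sits in the interval by construction.
B) Wrong — a CI is about the parameter μ, not individual data values.
C) Wrong — coverage applies to intervals containing μ, not to future x̄ values.
D) Correct — this is the frequentist long-run coverage interpretation.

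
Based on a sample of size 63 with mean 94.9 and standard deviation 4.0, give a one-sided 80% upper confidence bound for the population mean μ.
μ ≤ 95.33

Upper bound (one-sided):
t* = 0.847 (one-sided for 80%)
Upper bound = x̄ + t* · s/√n = 94.9 + 0.847 · 4.0/√63 = 95.33

We are 80% confident that μ ≤ 95.33.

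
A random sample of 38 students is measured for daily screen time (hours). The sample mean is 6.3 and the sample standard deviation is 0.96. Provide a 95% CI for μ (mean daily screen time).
(5.98, 6.62)

t-interval (σ unknown):
df = n - 1 = 37
t* = 2.026 for 95% confidence

Margin of error = t* · s/√n = 2.026 · 0.96/√38 = 0.32

CI: (5.98, 6.62)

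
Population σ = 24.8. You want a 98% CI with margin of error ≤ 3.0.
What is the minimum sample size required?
n ≥ 370

For margin E ≤ 3.0:
n ≥ (z* · σ / E)²
n ≥ (2.326 · 24.8 / 3.0)²
n ≥ 369.73

Minimum n = 370 (rounding up)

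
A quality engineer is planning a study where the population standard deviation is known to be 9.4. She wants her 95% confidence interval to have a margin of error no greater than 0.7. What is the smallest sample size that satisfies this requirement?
n ≥ 693

For margin E ≤ 0.7:
n ≥ (z* · σ / E)²
n ≥ (1.960 · 9.4 / 0.7)²
n ≥ 692.74

Minimum n = 693 (rounding up)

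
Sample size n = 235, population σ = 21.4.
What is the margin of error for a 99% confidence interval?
Margin of error = 3.60

Margin of error = z* · σ/√n
= 2.576 · 21.4/√235
= 2.576 · 21.4/15.3297
= 3.60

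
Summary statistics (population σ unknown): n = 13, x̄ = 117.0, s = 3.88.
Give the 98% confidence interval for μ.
(114.11, 119.89)

t-interval (σ unknown):
df = n - 1 = 12
t* = 2.681 for 98% confidence

Margin of error = t* · s/√n = 2.681 · 3.88/√13 = 2.89

CI: (114.11, 119.89)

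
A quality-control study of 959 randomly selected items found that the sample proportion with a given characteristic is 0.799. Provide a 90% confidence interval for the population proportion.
(0.778, 0.820)

Proportion CI:
SE = √(p̂(1-p̂)/n) = √(0.799 · 0.201 / 959) = 0.01294

z* = 1.645
Margin = z* · SE = 1.645 · 0.01294 = 0.0213

CI: 0.799 ± 0.0213 = (0.778, 0.820)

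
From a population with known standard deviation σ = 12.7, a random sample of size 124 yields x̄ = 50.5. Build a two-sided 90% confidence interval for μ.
(48.62, 52.38)

z-interval (σ known):
z* = 1.645 for 90% confidence

Margin of error = z* · σ/√n = 1.645 · 12.7/√124 = 1.88

CI: (50.5 - 1.88, 50.5 + 1.88) = (48.62, 52.38)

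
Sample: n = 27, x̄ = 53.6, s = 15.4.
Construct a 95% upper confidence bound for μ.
μ ≤ 58.66

Upper bound (one-sided):
t* = 1.706 (one-sided for 95%)
Upper bound = x̄ + t* · s/√n = 53.6 + 1.706 · 15.4/√27 = 58.66

We are 95% confident that μ ≤ 58.66.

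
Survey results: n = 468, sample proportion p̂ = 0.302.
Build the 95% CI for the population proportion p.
(0.260, 0.344)

Proportion CI:
SE = √(p̂(1-p̂)/n) = √(0.302 · 0.698 / 468) = 0.02122

z* = 1.960
Margin = z* · SE = 1.960 · 0.02122 = 0.0416

CI: 0.302 ± 0.0416 = (0.260, 0.344)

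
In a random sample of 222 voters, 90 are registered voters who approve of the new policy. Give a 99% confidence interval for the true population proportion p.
(0.321, 0.490)

Proportion CI:
p̂ = 90/222 = 0.40541
SE = √(p̂(1-p̂)/n) = √(0.40541 · 0.59459 / 222) = 0.03295

z* = 2.576
Margin = z* · SE = 2.576 · 0.03295 = 0.0849

CI: 0.40541 ± 0.0849 = (0.321, 0.490)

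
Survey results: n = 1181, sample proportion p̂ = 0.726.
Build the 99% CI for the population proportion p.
(0.693, 0.759)

Proportion CI:
SE = √(p̂(1-p̂)/n) = √(0.726 · 0.274 / 1181) = 0.01298

z* = 2.576
Margin = z* · SE = 2.576 · 0.01298 = 0.0334

CI: 0.726 ± 0.0334 = (0.693, 0.759)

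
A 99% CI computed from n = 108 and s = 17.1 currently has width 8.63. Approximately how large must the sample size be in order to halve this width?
n ≈ 432

CI width ∝ 1/√n
To reduce width by factor 2, need √n to grow by 2 → need 2² = 4 times as many samples.

Current: n = 108, width = 8.63
New: n = 432, width ≈ 4.26

Width reduced by factor of 8.63/4.26 = 2.03.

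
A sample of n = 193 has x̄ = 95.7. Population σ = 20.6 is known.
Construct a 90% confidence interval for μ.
(93.26, 98.14)

z-interval (σ known):
z* = 1.645 for 90% confidence

Margin of error = z* · σ/√n = 1.645 · 20.6/√193 = 2.44

CI: (95.7 - 2.44, 95.7 + 2.44) = (93.26, 98.14)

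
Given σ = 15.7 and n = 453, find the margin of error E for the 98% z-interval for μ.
Margin of error = 1.72

Margin of error = z* · σ/√n
= 2.326 · 15.7/√453
= 2.326 · 15.7/21.2838
= 1.72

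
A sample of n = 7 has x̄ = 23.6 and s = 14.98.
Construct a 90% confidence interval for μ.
(12.60, 34.60)

t-interval (σ unknown):
df = n - 1 = 6
t* = 1.943 for 90% confidence

Margin of error = t* · s/√n = 1.943 · 14.98/√7 = 11.00

CI: (12.60, 34.60)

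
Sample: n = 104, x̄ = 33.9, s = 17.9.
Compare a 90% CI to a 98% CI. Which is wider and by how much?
98% CI is wider by 2.47

df = 103
90% CI: t* = 1.660, (30.99, 36.81), width = 2 · t* · s/√n = 5.83
98% CI: t* = 2.363, (29.75, 38.05), width = 2 · t* · s/√n = 8.30

The 98% CI is wider by 8.30 - 5.83 = 2.47.
Higher confidence requires a wider interval.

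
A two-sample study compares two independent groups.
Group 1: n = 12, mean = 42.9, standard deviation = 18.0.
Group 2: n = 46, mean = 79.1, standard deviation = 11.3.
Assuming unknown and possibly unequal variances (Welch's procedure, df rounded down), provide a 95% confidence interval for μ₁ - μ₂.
(-47.99, -24.41)

Difference: x̄₁ - x̄₂ = -36.20
SE = √(s₁²/n₁ + s₂²/n₂) = √(18.0²/12 + 11.3²/46) = 5.4567
df = 13.34 → 13 (Welch–Satterthwaite, rounded down)
t* = 2.160

CI: -36.20 ± 2.160 · 5.4567 = -36.20 ± 11.79 = (-47.99, -24.41)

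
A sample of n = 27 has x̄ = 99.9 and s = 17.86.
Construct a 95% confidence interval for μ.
(92.83, 106.97)

t-interval (σ unknown):
df = n - 1 = 26
t* = 2.056 for 95% confidence

Margin of error = t* · s/√n = 2.056 · 17.86/√27 = 7.07

CI: (92.83, 106.97)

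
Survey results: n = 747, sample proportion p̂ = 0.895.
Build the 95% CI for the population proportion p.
(0.873, 0.917)

Proportion CI:
SE = √(p̂(1-p̂)/n) = √(0.895 · 0.105 / 747) = 0.01122

z* = 1.960
Margin = z* · SE = 1.960 · 0.01122 = 0.0220

CI: 0.895 ± 0.0220 = (0.873, 0.917)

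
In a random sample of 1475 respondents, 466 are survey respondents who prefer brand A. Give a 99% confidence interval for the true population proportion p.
(0.285, 0.347)

Proportion CI:
p̂ = 466/1475 = 0.31593
SE = √(p̂(1-p̂)/n) = √(0.31593 · 0.68407 / 1475) = 0.01210

z* = 2.576
Margin = z* · SE = 2.576 · 0.01210 = 0.0312

CI: 0.31593 ± 0.0312 = (0.285, 0.347)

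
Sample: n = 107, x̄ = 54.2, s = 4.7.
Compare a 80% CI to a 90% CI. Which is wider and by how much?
90% CI is wider by 0.34

df = 106
80% CI: t* = 1.290, (53.61, 54.79), width = 2 · t* · s/√n = 1.17
90% CI: t* = 1.659, (53.45, 54.95), width = 2 · t* · s/√n = 1.51

The 90% CI is wider by 1.51 - 1.17 = 0.34.
Higher confidence requires a wider interval.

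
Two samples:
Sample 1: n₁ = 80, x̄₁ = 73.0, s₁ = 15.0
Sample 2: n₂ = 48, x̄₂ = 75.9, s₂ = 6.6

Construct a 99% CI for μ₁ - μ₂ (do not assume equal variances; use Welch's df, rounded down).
(-7.95, 2.15)

Difference: x̄₁ - x̄₂ = -2.90
SE = √(s₁²/n₁ + s₂²/n₂) = √(15.0²/80 + 6.6²/48) = 1.9287
df = 117.62 → 117 (Welch–Satterthwaite, rounded down)
t* = 2.619

CI: -2.90 ± 2.619 · 1.9287 = -2.90 ± 5.05 = (-7.95, 2.15)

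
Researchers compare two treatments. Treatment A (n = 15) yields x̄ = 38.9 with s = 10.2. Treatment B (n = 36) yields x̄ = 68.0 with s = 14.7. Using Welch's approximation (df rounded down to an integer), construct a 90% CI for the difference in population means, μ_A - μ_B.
(-35.17, -23.03)

Difference: x̄₁ - x̄₂ = -29.10
SE = √(s₁²/n₁ + s₂²/n₂) = √(10.2²/15 + 14.7²/36) = 3.5970
df = 37.49 → 37 (Welch–Satterthwaite, rounded down)
t* = 1.687

CI: -29.10 ± 1.687 · 3.5970 = -29.10 ± 6.07 = (-35.17, -23.03)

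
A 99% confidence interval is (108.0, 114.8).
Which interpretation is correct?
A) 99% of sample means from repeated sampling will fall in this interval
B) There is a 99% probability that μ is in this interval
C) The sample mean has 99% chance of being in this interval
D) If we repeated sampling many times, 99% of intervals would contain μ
D

A) Wrong — coverage applies to intervals containing μ, not to future x̄ values.
B) Wrong — μ is fixed; the randomness lives in the interval, not in μ.
C) Wrong — x̄ is observed and sits in the interval by construction.
D) Correct — this is the frequentist long-run coverage interpretation.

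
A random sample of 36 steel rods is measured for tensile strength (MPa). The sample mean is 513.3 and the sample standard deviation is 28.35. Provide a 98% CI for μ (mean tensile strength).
(501.78, 524.82)

t-interval (σ unknown):
df = n - 1 = 35
t* = 2.438 for 98% confidence

Margin of error = t* · s/√n = 2.438 · 28.35/√36 = 11.52

CI: (501.78, 524.82)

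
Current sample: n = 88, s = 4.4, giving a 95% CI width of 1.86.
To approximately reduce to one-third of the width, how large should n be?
n ≈ 792

CI width ∝ 1/√n
To reduce width by factor 3, need √n to grow by 3 → need 3² = 9 times as many samples.

Current: n = 88, width = 1.86
New: n = 792, width ≈ 0.61

Width reduced by factor of 1.86/0.61 = 3.05.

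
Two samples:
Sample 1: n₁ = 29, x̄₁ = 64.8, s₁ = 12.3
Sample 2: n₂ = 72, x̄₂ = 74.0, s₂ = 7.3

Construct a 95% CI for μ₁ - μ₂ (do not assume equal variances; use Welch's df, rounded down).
(-14.15, -4.25)

Difference: x̄₁ - x̄₂ = -9.20
SE = √(s₁²/n₁ + s₂²/n₂) = √(12.3²/29 + 7.3²/72) = 2.4407
df = 36.22 → 36 (Welch–Satterthwaite, rounded down)
t* = 2.028

CI: -9.20 ± 2.028 · 2.4407 = -9.20 ± 4.95 = (-14.15, -4.25)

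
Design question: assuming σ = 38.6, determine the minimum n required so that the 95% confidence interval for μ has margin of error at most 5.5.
n ≥ 190

For margin E ≤ 5.5:
n ≥ (z* · σ / E)²
n ≥ (1.960 · 38.6 / 5.5)²
n ≥ 189.22

Minimum n = 190 (rounding up)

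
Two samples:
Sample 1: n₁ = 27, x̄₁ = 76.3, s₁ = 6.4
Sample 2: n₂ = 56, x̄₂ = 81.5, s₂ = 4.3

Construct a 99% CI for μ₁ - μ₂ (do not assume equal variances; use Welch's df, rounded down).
(-8.89, -1.51)

Difference: x̄₁ - x̄₂ = -5.20
SE = √(s₁²/n₁ + s₂²/n₂) = √(6.4²/27 + 4.3²/56) = 1.3591
df = 37.70 → 37 (Welch–Satterthwaite, rounded down)
t* = 2.715

CI: -5.20 ± 2.715 · 1.3591 = -5.20 ± 3.69 = (-8.89, -1.51)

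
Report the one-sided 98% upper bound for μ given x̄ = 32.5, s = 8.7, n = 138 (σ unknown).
μ ≤ 34.04

Upper bound (one-sided):
t* = 2.073 (one-sided for 98%)
Upper bound = x̄ + t* · s/√n = 32.5 + 2.073 · 8.7/√138 = 34.04

We are 98% confident that μ ≤ 34.04.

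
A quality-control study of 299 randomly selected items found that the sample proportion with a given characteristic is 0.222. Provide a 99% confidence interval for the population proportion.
(0.160, 0.284)

Proportion CI:
SE = √(p̂(1-p̂)/n) = √(0.222 · 0.778 / 299) = 0.02403

z* = 2.576
Margin = z* · SE = 2.576 · 0.02403 = 0.0619

CI: 0.222 ± 0.0619 = (0.160, 0.284)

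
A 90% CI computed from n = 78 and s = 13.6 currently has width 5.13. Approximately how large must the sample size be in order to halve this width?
n ≈ 312

CI width ∝ 1/√n
To reduce width by factor 2, need √n to grow by 2 → need 2² = 4 times as many samples.

Current: n = 78, width = 5.13
New: n = 312, width ≈ 2.54

Width reduced by factor of 5.13/2.54 = 2.02.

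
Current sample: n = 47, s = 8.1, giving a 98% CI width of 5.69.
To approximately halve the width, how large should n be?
n ≈ 188

CI width ∝ 1/√n
To reduce width by factor 2, need √n to grow by 2 → need 2² = 4 times as many samples.

Current: n = 47, width = 5.69
New: n = 188, width ≈ 2.77

Width reduced by factor of 5.69/2.77 = 2.05.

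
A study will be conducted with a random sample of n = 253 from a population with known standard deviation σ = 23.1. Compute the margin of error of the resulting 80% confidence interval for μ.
Margin of error = 1.86

Margin of error = z* · σ/√n
= 1.282 · 23.1/√253
= 1.282 · 23.1/15.9060
= 1.86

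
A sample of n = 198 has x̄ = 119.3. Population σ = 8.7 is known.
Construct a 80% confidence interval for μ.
(118.51, 120.09)

z-interval (σ known):
z* = 1.282 for 80% confidence

Margin of error = z* · σ/√n = 1.282 · 8.7/√198 = 0.79

CI: (119.3 - 0.79, 119.3 + 0.79) = (118.51, 120.09)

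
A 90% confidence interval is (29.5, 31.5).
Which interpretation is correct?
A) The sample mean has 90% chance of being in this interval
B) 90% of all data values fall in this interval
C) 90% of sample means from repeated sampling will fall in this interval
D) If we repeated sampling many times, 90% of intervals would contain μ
D

A) Wrong — x̄ is observed and sits in the interval by construction.
B) Wrong — a CI is about the parameter μ, not individual data values.
C) Wrong — coverage applies to intervals containing μ, not to future x̄ values.
D) Correct — this is the frequentist long-run coverage interpretation.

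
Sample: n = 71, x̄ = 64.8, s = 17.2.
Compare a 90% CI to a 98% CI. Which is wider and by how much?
98% CI is wider by 2.91

df = 70
90% CI: t* = 1.667, (61.40, 68.20), width = 2 · t* · s/√n = 6.81
98% CI: t* = 2.381, (59.94, 69.66), width = 2 · t* · s/√n = 9.72

The 98% CI is wider by 9.72 - 6.81 = 2.91.
Higher confidence requires a wider interval.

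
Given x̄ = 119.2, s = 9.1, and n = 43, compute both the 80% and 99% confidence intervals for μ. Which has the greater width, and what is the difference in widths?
99% CI is wider by 3.88

df = 42
80% CI: t* = 1.302, (117.39, 121.01), width = 2 · t* · s/√n = 3.61
99% CI: t* = 2.698, (115.46, 122.94), width = 2 · t* · s/√n = 7.49

The 99% CI is wider by 7.49 - 3.61 = 3.88.
Higher confidence requires a wider interval.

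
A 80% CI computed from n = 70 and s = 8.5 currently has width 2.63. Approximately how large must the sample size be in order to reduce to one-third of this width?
n ≈ 630

CI width ∝ 1/√n
To reduce width by factor 3, need √n to grow by 3 → need 3² = 9 times as many samples.

Current: n = 70, width = 2.63
New: n = 630, width ≈ 0.87

Width reduced by factor of 2.63/0.87 = 3.02.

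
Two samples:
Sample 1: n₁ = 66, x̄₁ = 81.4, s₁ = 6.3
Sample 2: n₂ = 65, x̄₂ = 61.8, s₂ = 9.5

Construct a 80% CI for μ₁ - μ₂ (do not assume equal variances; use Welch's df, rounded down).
(17.78, 21.42)

Difference: x̄₁ - x̄₂ = 19.60
SE = √(s₁²/n₁ + s₂²/n₂) = √(6.3²/66 + 9.5²/65) = 1.4106
df = 110.95 → 110 (Welch–Satterthwaite, rounded down)
t* = 1.289

CI: 19.60 ± 1.289 · 1.4106 = 19.60 ± 1.82 = (17.78, 21.42)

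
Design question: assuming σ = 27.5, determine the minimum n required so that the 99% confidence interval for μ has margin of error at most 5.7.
n ≥ 155

For margin E ≤ 5.7:
n ≥ (z* · σ / E)²
n ≥ (2.576 · 27.5 / 5.7)²
n ≥ 154.46

Minimum n = 155 (rounding up)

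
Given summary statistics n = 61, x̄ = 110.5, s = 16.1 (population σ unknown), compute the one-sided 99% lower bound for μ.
μ ≥ 105.57

Lower bound (one-sided):
t* = 2.390 (one-sided for 99%)
Lower bound = x̄ - t* · s/√n = 110.5 - 2.390 · 16.1/√61 = 105.57

We are 99% confident that μ ≥ 105.57.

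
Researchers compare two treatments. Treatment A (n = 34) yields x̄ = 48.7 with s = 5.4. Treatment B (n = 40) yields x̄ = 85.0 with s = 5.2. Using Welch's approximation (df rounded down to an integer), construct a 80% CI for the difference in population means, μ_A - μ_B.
(-37.90, -34.70)

Difference: x̄₁ - x̄₂ = -36.30
SE = √(s₁²/n₁ + s₂²/n₂) = √(5.4²/34 + 5.2²/40) = 1.2384
df = 69.16 → 69 (Welch–Satterthwaite, rounded down)
t* = 1.294

CI: -36.30 ± 1.294 · 1.2384 = -36.30 ± 1.60 = (-37.90, -34.70)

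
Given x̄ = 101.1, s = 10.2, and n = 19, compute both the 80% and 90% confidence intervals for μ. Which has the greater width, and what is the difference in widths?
90% CI is wider by 1.90

df = 18
80% CI: t* = 1.330, (97.99, 104.21), width = 2 · t* · s/√n = 6.22
90% CI: t* = 1.734, (97.04, 105.16), width = 2 · t* · s/√n = 8.12

The 90% CI is wider by 8.12 - 6.22 = 1.90.
Higher confidence requires a wider interval.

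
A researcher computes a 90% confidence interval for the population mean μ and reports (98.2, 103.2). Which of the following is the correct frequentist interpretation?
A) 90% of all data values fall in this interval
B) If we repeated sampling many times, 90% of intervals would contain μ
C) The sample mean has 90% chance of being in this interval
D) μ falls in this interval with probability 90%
B

A) Wrong — a CI is about the parameter μ, not individual data values.
B) Correct — this is the frequentist long-run coverage interpretation.
C) Wrong — x̄ is observed and sits in the interval by construction.
D) Wrong — μ is fixed; the randomness lives in the interval, not in μ.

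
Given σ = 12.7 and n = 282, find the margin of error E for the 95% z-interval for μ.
Margin of error = 1.48

Margin of error = z* · σ/√n
= 1.960 · 12.7/√282
= 1.960 · 12.7/16.7929
= 1.48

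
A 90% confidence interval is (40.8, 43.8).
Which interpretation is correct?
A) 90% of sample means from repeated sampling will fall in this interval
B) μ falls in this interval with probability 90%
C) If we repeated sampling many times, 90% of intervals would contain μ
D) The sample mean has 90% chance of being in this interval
C

A) Wrong — coverage applies to intervals containing μ, not to future x̄ values.
B) Wrong — μ is fixed; the randomness lives in the interval, not in μ.
C) Correct — this is the frequentist long-run coverage interpretation.
D) Wrong — x̄ is observed and sits in the interval by construction.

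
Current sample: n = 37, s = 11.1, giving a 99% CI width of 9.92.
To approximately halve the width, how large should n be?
n ≈ 148

CI width ∝ 1/√n
To reduce width by factor 2, need √n to grow by 2 → need 2² = 4 times as many samples.

Current: n = 37, width = 9.92
New: n = 148, width ≈ 4.76

Width reduced by factor of 9.92/4.76 = 2.08.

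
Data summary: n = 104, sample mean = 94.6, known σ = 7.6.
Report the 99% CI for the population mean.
(92.68, 96.52)

z-interval (σ known):
z* = 2.576 for 99% confidence

Margin of error = z* · σ/√n = 2.576 · 7.6/√104 = 1.92

CI: (94.6 - 1.92, 94.6 + 1.92) = (92.68, 96.52)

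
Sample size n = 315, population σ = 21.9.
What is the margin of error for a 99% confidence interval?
Margin of error = 3.18

Margin of error = z* · σ/√n
= 2.576 · 21.9/√315
= 2.576 · 21.9/17.7482
= 3.18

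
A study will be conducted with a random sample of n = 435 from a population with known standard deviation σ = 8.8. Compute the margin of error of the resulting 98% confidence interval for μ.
Margin of error = 0.98

Margin of error = z* · σ/√n
= 2.326 · 8.8/√435
= 2.326 · 8.8/20.8567
= 0.98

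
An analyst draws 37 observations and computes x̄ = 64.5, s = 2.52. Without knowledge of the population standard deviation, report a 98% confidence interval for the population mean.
(63.49, 65.51)

t-interval (σ unknown):
df = n - 1 = 36
t* = 2.434 for 98% confidence

Margin of error = t* · s/√n = 2.434 · 2.52/√37 = 1.01

CI: (63.49, 65.51)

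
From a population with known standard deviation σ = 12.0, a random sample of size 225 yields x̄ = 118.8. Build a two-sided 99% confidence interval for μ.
(116.74, 120.86)

z-interval (σ known):
z* = 2.576 for 99% confidence

Margin of error = z* · σ/√n = 2.576 · 12.0/√225 = 2.06

CI: (118.8 - 2.06, 118.8 + 2.06) = (116.74, 120.86)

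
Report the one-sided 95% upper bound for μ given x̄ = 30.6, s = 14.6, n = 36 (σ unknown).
μ ≤ 34.71

Upper bound (one-sided):
t* = 1.690 (one-sided for 95%)
Upper bound = x̄ + t* · s/√n = 30.6 + 1.690 · 14.6/√36 = 34.71

We are 95% confident that μ ≤ 34.71.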